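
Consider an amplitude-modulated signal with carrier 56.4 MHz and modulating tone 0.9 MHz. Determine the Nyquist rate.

114.6 MHz

AM sidebands sit at fc ± fm = 55.5 MHz and 57.3 MHz.
Highest-frequency component: 57.3 MHz.
Nyquist rate = 2 × 57.3 MHz = 114.6 MHz.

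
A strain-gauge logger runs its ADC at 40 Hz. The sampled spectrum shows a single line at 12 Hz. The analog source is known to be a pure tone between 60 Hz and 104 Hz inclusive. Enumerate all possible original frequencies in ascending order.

Frequencies that alias to 12 Hz are k·fs ± 12 Hz for integer k ≥ 0.
k=0: 12 Hz.
k=1: 28 Hz, 52 Hz.
k=2: 68 Hz, 92 Hz.
k=3: 108 Hz, 132 Hz.
Within [60 Hz, 104 Hz]: 68 Hz, 92 Hz.

68 Hz, 92 Hz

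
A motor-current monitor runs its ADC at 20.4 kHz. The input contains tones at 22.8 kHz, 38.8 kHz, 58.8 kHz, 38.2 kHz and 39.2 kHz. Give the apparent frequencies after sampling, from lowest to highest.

1.6 kHz, 2 kHz, 2.4 kHz, 2.6 kHz

fs/2 = 10.2 kHz.
22.8 kHz mod fs = 2.4 kHz.
2.4 kHz ≤ fs/2 = 10.2 kHz, appears at 2.4 kHz.
38.8 kHz mod fs = 18.4 kHz.
18.4 kHz > fs/2 = 10.2 kHz, folds to fs − 18.4 kHz = 2 kHz.
58.8 kHz mod fs = 18 kHz.
18 kHz > fs/2 = 10.2 kHz, folds to fs − 18 kHz = 2.4 kHz.
38.2 kHz mod fs = 17.8 kHz.
17.8 kHz > fs/2 = 10.2 kHz, folds to fs − 17.8 kHz = 2.6 kHz.
39.2 kHz mod fs = 18.8 kHz.
18.8 kHz > fs/2 = 10.2 kHz, folds to fs − 18.8 kHz = 1.6 kHz.
Distinct values: {1.6 kHz, 2 kHz, 2.4 kHz, 2.6 kHz}.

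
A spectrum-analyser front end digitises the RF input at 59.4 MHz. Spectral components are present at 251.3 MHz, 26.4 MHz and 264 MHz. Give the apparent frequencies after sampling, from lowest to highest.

13.7 MHz, 26.4 MHz

fs/2 = 29.7 MHz.
251.3 MHz mod fs = 13.7 MHz.
13.7 MHz ≤ fs/2 = 29.7 MHz, appears at 13.7 MHz.
26.4 MHz ≤ fs/2 = 29.7 MHz, passes unchanged.
264 MHz mod fs = 26.4 MHz.
26.4 MHz ≤ fs/2 = 29.7 MHz, appears at 26.4 MHz.
Distinct values: {13.7 MHz, 26.4 MHz}.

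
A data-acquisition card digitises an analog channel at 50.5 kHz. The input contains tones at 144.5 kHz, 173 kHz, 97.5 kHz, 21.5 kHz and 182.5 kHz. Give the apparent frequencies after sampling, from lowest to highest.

fs/2 = 25.25 kHz.
144.5 kHz mod fs = 43.5 kHz.
43.5 kHz > fs/2 = 25.25 kHz, folds to fs − 43.5 kHz = 7 kHz.
173 kHz mod fs = 21.5 kHz.
21.5 kHz ≤ fs/2 = 25.25 kHz, appears at 21.5 kHz.
97.5 kHz mod fs = 47 kHz.
47 kHz > fs/2 = 25.25 kHz, folds to fs − 47 kHz = 3.5 kHz.
21.5 kHz ≤ fs/2 = 25.25 kHz, passes unchanged.
182.5 kHz mod fs = 31 kHz.
31 kHz > fs/2 = 25.25 kHz, folds to fs − 31 kHz = 19.5 kHz.
Distinct values: {3.5 kHz, 7 kHz, 19.5 kHz, 21.5 kHz}.

3.5 kHz, 7 kHz, 19.5 kHz, 21.5 kHz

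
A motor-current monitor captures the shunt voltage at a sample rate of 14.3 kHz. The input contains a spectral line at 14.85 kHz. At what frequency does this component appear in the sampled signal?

14.85 kHz mod fs = 0.55 kHz.
0.55 kHz ≤ fs/2 = 7.15 kHz, appears at 0.55 kHz.

0.55 kHz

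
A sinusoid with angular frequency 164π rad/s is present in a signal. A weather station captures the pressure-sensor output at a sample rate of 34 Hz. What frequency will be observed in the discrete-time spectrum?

ω = 164π rad/s → f = ω/(2π) = 82 Hz.
82 Hz mod fs = 14 Hz.
14 Hz ≤ fs/2 = 17 Hz, appears at 14 Hz.

14 Hz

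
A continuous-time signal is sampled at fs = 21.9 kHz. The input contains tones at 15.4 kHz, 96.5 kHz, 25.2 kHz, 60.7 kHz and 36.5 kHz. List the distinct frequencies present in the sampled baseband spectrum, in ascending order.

3.3 kHz, 5 kHz, 6.5 kHz, 7.3 kHz, 8.9 kHz

fs/2 = 10.95 kHz.
15.4 kHz > fs/2 = 10.95 kHz, folds to fs − 15.4 kHz = 6.5 kHz.
96.5 kHz mod fs = 8.9 kHz.
8.9 kHz ≤ fs/2 = 10.95 kHz, appears at 8.9 kHz.
25.2 kHz mod fs = 3.3 kHz.
3.3 kHz ≤ fs/2 = 10.95 kHz, appears at 3.3 kHz.
60.7 kHz mod fs = 16.9 kHz.
16.9 kHz > fs/2 = 10.95 kHz, folds to fs − 16.9 kHz = 5 kHz.
36.5 kHz mod fs = 14.6 kHz.
14.6 kHz > fs/2 = 10.95 kHz, folds to fs − 14.6 kHz = 7.3 kHz.
Distinct values: {3.3 kHz, 5 kHz, 6.5 kHz, 7.3 kHz, 8.9 kHz}.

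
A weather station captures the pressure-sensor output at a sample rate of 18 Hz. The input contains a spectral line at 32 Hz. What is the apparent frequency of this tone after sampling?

4 Hz

32 Hz mod fs = 14 Hz.
14 Hz > fs/2 = 9 Hz, folds to fs − 14 Hz = 4 Hz.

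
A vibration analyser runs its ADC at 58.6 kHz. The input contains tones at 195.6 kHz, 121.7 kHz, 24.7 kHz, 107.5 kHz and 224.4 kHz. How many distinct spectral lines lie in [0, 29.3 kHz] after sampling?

5

fs/2 = 29.3 kHz.
195.6 kHz mod fs = 19.8 kHz.
19.8 kHz ≤ fs/2 = 29.3 kHz, appears at 19.8 kHz.
121.7 kHz mod fs = 4.5 kHz.
4.5 kHz ≤ fs/2 = 29.3 kHz, appears at 4.5 kHz.
24.7 kHz ≤ fs/2 = 29.3 kHz, passes unchanged.
107.5 kHz mod fs = 48.9 kHz.
48.9 kHz > fs/2 = 29.3 kHz, folds to fs − 48.9 kHz = 9.7 kHz.
224.4 kHz mod fs = 48.6 kHz.
48.6 kHz > fs/2 = 29.3 kHz, folds to fs − 48.6 kHz = 10 kHz.
Distinct values: {4.5 kHz, 9.7 kHz, 10 kHz, 19.8 kHz, 24.7 kHz} → 5.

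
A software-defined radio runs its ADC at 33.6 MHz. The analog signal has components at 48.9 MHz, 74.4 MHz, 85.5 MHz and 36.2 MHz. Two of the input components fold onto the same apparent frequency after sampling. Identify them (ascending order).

48.9 MHz, 85.5 MHz

fs/2 = 16.8 MHz.
48.9 MHz mod fs = 15.3 MHz.
15.3 MHz ≤ fs/2 = 16.8 MHz, appears at 15.3 MHz.
74.4 MHz mod fs = 7.2 MHz.
7.2 MHz ≤ fs/2 = 16.8 MHz, appears at 7.2 MHz.
85.5 MHz mod fs = 18.3 MHz.
18.3 MHz > fs/2 = 16.8 MHz, folds to fs − 18.3 MHz = 15.3 MHz.
36.2 MHz mod fs = 2.6 MHz.
2.6 MHz ≤ fs/2 = 16.8 MHz, appears at 2.6 MHz.
48.9 MHz and 85.5 MHz both map to 15.3 MHz.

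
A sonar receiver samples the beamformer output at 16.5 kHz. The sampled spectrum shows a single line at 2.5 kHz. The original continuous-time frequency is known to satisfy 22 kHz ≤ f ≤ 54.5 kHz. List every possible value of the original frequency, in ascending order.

Frequencies that alias to 2.5 kHz are k·fs ± 2.5 kHz for integer k ≥ 0.
k=0: 2.5 kHz.
k=1: 14 kHz, 19 kHz.
k=2: 30.5 kHz, 35.5 kHz.
k=3: 47 kHz, 52 kHz.
k=4: 63.5 kHz, 68.5 kHz.
Within [22 kHz, 54.5 kHz]: 30.5 kHz, 35.5 kHz, 47 kHz, 52 kHz.

30.5 kHz, 35.5 kHz, 47 kHz, 52 kHz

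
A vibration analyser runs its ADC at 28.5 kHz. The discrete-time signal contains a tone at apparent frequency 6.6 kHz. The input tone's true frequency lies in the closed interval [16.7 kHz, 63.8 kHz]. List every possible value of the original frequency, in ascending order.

21.9 kHz, 35.1 kHz, 50.4 kHz, 63.6 kHz

Frequencies that alias to 6.6 kHz are k·fs ± 6.6 kHz for integer k ≥ 0.
k=0: 6.6 kHz.
k=1: 21.9 kHz, 35.1 kHz.
k=2: 50.4 kHz, 63.6 kHz.
k=3: 78.9 kHz, 92.1 kHz.
Within [16.7 kHz, 63.8 kHz]: 21.9 kHz, 35.1 kHz, 50.4 kHz, 63.6 kHz.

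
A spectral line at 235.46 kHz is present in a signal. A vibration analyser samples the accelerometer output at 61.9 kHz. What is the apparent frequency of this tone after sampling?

12.14 kHz

235.46 kHz mod fs = 49.76 kHz.
49.76 kHz > fs/2 = 30.95 kHz, folds to fs − 49.76 kHz = 12.14 kHz.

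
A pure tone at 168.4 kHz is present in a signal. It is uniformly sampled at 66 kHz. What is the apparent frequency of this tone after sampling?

168.4 kHz mod fs = 36.4 kHz.
36.4 kHz > fs/2 = 33 kHz, folds to fs − 36.4 kHz = 29.6 kHz.

29.6 kHz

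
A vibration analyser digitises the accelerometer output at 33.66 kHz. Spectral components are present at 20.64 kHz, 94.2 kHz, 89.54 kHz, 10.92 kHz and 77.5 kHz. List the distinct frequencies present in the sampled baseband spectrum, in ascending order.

6.78 kHz, 10.18 kHz, 10.92 kHz, 11.44 kHz, 13.02 kHz

fs/2 = 16.83 kHz.
20.64 kHz > fs/2 = 16.83 kHz, folds to fs − 20.64 kHz = 13.02 kHz.
94.2 kHz mod fs = 26.88 kHz.
26.88 kHz > fs/2 = 16.83 kHz, folds to fs − 26.88 kHz = 6.78 kHz.
89.54 kHz mod fs = 22.22 kHz.
22.22 kHz > fs/2 = 16.83 kHz, folds to fs − 22.22 kHz = 11.44 kHz.
10.92 kHz ≤ fs/2 = 16.83 kHz, passes unchanged.
77.5 kHz mod fs = 10.18 kHz.
10.18 kHz ≤ fs/2 = 16.83 kHz, appears at 10.18 kHz.
Distinct values: {6.78 kHz, 10.18 kHz, 10.92 kHz, 11.44 kHz, 13.02 kHz}.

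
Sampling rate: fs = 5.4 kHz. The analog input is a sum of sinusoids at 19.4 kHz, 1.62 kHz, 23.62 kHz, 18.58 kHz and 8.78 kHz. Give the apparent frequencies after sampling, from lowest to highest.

1.62 kHz, 2.02 kHz, 2.2 kHz, 2.38 kHz

fs/2 = 2.7 kHz.
19.4 kHz mod fs = 3.2 kHz.
3.2 kHz > fs/2 = 2.7 kHz, folds to fs − 3.2 kHz = 2.2 kHz.
1.62 kHz ≤ fs/2 = 2.7 kHz, passes unchanged.
23.62 kHz mod fs = 2.02 kHz.
2.02 kHz ≤ fs/2 = 2.7 kHz, appears at 2.02 kHz.
18.58 kHz mod fs = 2.38 kHz.
2.38 kHz ≤ fs/2 = 2.7 kHz, appears at 2.38 kHz.
8.78 kHz mod fs = 3.38 kHz.
3.38 kHz > fs/2 = 2.7 kHz, folds to fs − 3.38 kHz = 2.02 kHz.
Distinct values: {1.62 kHz, 2.02 kHz, 2.2 kHz, 2.38 kHz}.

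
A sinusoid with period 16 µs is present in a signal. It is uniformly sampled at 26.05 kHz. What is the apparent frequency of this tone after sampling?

T = 16 µs → f = 1/T = 62.5 kHz.
62.5 kHz mod fs = 10.4 kHz.
10.4 kHz ≤ fs/2 = 13.025 kHz, appears at 10.4 kHz.

10.4 kHz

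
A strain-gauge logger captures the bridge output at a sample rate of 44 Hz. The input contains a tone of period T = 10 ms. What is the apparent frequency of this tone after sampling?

12 Hz

T = 10 ms → f = 1/T = 100 Hz.
100 Hz mod fs = 12 Hz.
12 Hz ≤ fs/2 = 22 Hz, appears at 12 Hz.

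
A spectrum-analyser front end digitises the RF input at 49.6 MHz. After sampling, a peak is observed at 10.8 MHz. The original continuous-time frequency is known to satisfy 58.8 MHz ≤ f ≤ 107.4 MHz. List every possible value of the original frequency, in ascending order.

Frequencies that alias to 10.8 MHz are k·fs ± 10.8 MHz for integer k ≥ 0.
k=0: 10.8 MHz.
k=1: 38.8 MHz, 60.4 MHz.
k=2: 88.4 MHz, 110 MHz.
k=3: 138 MHz, 159.6 MHz.
Within [58.8 MHz, 107.4 MHz]: 60.4 MHz, 88.4 MHz.

60.4 MHz, 88.4 MHz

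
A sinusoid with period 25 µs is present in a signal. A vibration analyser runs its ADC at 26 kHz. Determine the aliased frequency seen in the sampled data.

T = 25 µs → f = 1/T = 40 kHz.
40 kHz mod fs = 14 kHz.
14 kHz > fs/2 = 13 kHz, folds to fs − 14 kHz = 12 kHz.

12 kHz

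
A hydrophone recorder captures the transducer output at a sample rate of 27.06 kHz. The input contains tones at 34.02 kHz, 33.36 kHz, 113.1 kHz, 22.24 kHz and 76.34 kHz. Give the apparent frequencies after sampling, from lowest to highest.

4.82 kHz, 4.84 kHz, 4.86 kHz, 6.3 kHz, 6.96 kHz

fs/2 = 13.53 kHz.
34.02 kHz mod fs = 6.96 kHz.
6.96 kHz ≤ fs/2 = 13.53 kHz, appears at 6.96 kHz.
33.36 kHz mod fs = 6.3 kHz.
6.3 kHz ≤ fs/2 = 13.53 kHz, appears at 6.3 kHz.
113.1 kHz mod fs = 4.86 kHz.
4.86 kHz ≤ fs/2 = 13.53 kHz, appears at 4.86 kHz.
22.24 kHz > fs/2 = 13.53 kHz, folds to fs − 22.24 kHz = 4.82 kHz.
76.34 kHz mod fs = 22.22 kHz.
22.22 kHz > fs/2 = 13.53 kHz, folds to fs − 22.22 kHz = 4.84 kHz.
Distinct values: {4.82 kHz, 4.84 kHz, 4.86 kHz, 6.3 kHz, 6.96 kHz}.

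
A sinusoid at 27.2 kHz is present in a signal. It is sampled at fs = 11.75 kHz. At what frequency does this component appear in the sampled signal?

3.7 kHz

27.2 kHz mod fs = 3.7 kHz.
3.7 kHz ≤ fs/2 = 5.875 kHz, appears at 3.7 kHz.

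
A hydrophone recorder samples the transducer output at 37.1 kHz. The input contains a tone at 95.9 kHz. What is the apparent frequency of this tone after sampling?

15.4 kHz

95.9 kHz mod fs = 21.7 kHz.
21.7 kHz > fs/2 = 18.55 kHz, folds to fs − 21.7 kHz = 15.4 kHz.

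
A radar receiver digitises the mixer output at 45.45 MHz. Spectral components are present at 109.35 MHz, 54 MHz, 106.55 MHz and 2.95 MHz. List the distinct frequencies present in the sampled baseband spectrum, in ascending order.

fs/2 = 22.725 MHz.
109.35 MHz mod fs = 18.45 MHz.
18.45 MHz ≤ fs/2 = 22.725 MHz, appears at 18.45 MHz.
54 MHz mod fs = 8.55 MHz.
8.55 MHz ≤ fs/2 = 22.725 MHz, appears at 8.55 MHz.
106.55 MHz mod fs = 15.65 MHz.
15.65 MHz ≤ fs/2 = 22.725 MHz, appears at 15.65 MHz.
2.95 MHz ≤ fs/2 = 22.725 MHz, passes unchanged.
Distinct values: {2.95 MHz, 8.55 MHz, 15.65 MHz, 18.45 MHz}.

2.95 MHz, 8.55 MHz, 15.65 MHz, 18.45 MHz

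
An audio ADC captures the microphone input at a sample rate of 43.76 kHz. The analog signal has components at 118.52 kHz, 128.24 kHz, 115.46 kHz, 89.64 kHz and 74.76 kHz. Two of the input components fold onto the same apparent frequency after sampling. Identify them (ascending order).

fs/2 = 21.88 kHz.
118.52 kHz mod fs = 31 kHz.
31 kHz > fs/2 = 21.88 kHz, folds to fs − 31 kHz = 12.76 kHz.
128.24 kHz mod fs = 40.72 kHz.
40.72 kHz > fs/2 = 21.88 kHz, folds to fs − 40.72 kHz = 3.04 kHz.
115.46 kHz mod fs = 27.94 kHz.
27.94 kHz > fs/2 = 21.88 kHz, folds to fs − 27.94 kHz = 15.82 kHz.
89.64 kHz mod fs = 2.12 kHz.
2.12 kHz ≤ fs/2 = 21.88 kHz, appears at 2.12 kHz.
74.76 kHz mod fs = 31 kHz.
31 kHz > fs/2 = 21.88 kHz, folds to fs − 31 kHz = 12.76 kHz.
74.76 kHz and 118.52 kHz both map to 12.76 kHz.

74.76 kHz, 118.52 kHz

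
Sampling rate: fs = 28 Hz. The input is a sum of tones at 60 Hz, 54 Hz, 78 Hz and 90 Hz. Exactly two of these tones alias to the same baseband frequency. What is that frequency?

fs/2 = 14 Hz.
60 Hz mod fs = 4 Hz.
4 Hz ≤ fs/2 = 14 Hz, appears at 4 Hz.
54 Hz mod fs = 26 Hz.
26 Hz > fs/2 = 14 Hz, folds to fs − 26 Hz = 2 Hz.
78 Hz mod fs = 22 Hz.
22 Hz > fs/2 = 14 Hz, folds to fs − 22 Hz = 6 Hz.
90 Hz mod fs = 6 Hz.
6 Hz ≤ fs/2 = 14 Hz, appears at 6 Hz.
78 Hz and 90 Hz both map to 6 Hz.

6 Hz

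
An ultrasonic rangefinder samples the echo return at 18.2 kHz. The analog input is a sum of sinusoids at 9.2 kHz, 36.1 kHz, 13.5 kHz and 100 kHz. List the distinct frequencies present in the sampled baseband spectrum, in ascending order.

0.3 kHz, 4.7 kHz, 9 kHz

fs/2 = 9.1 kHz.
9.2 kHz > fs/2 = 9.1 kHz, folds to fs − 9.2 kHz = 9 kHz.
36.1 kHz mod fs = 17.9 kHz.
17.9 kHz > fs/2 = 9.1 kHz, folds to fs − 17.9 kHz = 0.3 kHz.
13.5 kHz > fs/2 = 9.1 kHz, folds to fs − 13.5 kHz = 4.7 kHz.
100 kHz mod fs = 9 kHz.
9 kHz ≤ fs/2 = 9.1 kHz, appears at 9 kHz.
Distinct values: {0.3 kHz, 4.7 kHz, 9 kHz}.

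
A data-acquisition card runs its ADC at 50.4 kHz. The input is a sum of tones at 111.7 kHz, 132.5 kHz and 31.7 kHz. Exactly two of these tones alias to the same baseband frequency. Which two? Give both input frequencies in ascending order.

fs/2 = 25.2 kHz.
111.7 kHz mod fs = 10.9 kHz.
10.9 kHz ≤ fs/2 = 25.2 kHz, appears at 10.9 kHz.
132.5 kHz mod fs = 31.7 kHz.
31.7 kHz > fs/2 = 25.2 kHz, folds to fs − 31.7 kHz = 18.7 kHz.
31.7 kHz > fs/2 = 25.2 kHz, folds to fs − 31.7 kHz = 18.7 kHz.
31.7 kHz and 132.5 kHz both map to 18.7 kHz.

31.7 kHz, 132.5 kHz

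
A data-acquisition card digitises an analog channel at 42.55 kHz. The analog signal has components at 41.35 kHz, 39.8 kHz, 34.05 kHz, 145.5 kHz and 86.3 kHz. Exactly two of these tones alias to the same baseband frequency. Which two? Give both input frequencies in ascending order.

fs/2 = 21.275 kHz.
41.35 kHz > fs/2 = 21.275 kHz, folds to fs − 41.35 kHz = 1.2 kHz.
39.8 kHz > fs/2 = 21.275 kHz, folds to fs − 39.8 kHz = 2.75 kHz.
34.05 kHz > fs/2 = 21.275 kHz, folds to fs − 34.05 kHz = 8.5 kHz.
145.5 kHz mod fs = 17.85 kHz.
17.85 kHz ≤ fs/2 = 21.275 kHz, appears at 17.85 kHz.
86.3 kHz mod fs = 1.2 kHz.
1.2 kHz ≤ fs/2 = 21.275 kHz, appears at 1.2 kHz.
41.35 kHz and 86.3 kHz both map to 1.2 kHz.

41.35 kHz, 86.3 kHz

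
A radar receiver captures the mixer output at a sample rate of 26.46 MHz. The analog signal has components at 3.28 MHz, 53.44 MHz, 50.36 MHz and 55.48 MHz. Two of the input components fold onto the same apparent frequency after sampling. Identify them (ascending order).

fs/2 = 13.23 MHz.
3.28 MHz ≤ fs/2 = 13.23 MHz, passes unchanged.
53.44 MHz mod fs = 0.52 MHz.
0.52 MHz ≤ fs/2 = 13.23 MHz, appears at 0.52 MHz.
50.36 MHz mod fs = 23.9 MHz.
23.9 MHz > fs/2 = 13.23 MHz, folds to fs − 23.9 MHz = 2.56 MHz.
55.48 MHz mod fs = 2.56 MHz.
2.56 MHz ≤ fs/2 = 13.23 MHz, appears at 2.56 MHz.
50.36 MHz and 55.48 MHz both map to 2.56 MHz.

50.36 MHz, 55.48 MHz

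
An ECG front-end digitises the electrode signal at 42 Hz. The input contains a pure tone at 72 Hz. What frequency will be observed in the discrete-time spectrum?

72 Hz mod fs = 30 Hz.
30 Hz > fs/2 = 21 Hz, folds to fs − 30 Hz = 12 Hz.

12 Hz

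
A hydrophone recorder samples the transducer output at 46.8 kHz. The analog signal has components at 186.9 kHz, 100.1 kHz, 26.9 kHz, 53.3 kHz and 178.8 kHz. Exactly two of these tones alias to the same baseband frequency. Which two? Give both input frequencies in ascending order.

fs/2 = 23.4 kHz.
186.9 kHz mod fs = 46.5 kHz.
46.5 kHz > fs/2 = 23.4 kHz, folds to fs − 46.5 kHz = 0.3 kHz.
100.1 kHz mod fs = 6.5 kHz.
6.5 kHz ≤ fs/2 = 23.4 kHz, appears at 6.5 kHz.
26.9 kHz > fs/2 = 23.4 kHz, folds to fs − 26.9 kHz = 19.9 kHz.
53.3 kHz mod fs = 6.5 kHz.
6.5 kHz ≤ fs/2 = 23.4 kHz, appears at 6.5 kHz.
178.8 kHz mod fs = 38.4 kHz.
38.4 kHz > fs/2 = 23.4 kHz, folds to fs − 38.4 kHz = 8.4 kHz.
53.3 kHz and 100.1 kHz both map to 6.5 kHz.

53.3 kHz, 100.1 kHz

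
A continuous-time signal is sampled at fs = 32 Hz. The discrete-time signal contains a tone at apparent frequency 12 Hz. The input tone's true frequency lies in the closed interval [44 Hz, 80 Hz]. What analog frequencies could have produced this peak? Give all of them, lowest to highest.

Frequencies that alias to 12 Hz are k·fs ± 12 Hz for integer k ≥ 0.
k=0: 12 Hz.
k=1: 20 Hz, 44 Hz.
k=2: 52 Hz, 76 Hz.
k=3: 84 Hz, 108 Hz.
Within [44 Hz, 80 Hz]: 44 Hz, 52 Hz, 76 Hz.

44 Hz, 52 Hz, 76 Hz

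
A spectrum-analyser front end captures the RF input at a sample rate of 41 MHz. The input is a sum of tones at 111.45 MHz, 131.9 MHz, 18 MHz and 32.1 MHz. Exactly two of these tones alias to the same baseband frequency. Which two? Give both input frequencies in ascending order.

32.1 MHz, 131.9 MHz

fs/2 = 20.5 MHz.
111.45 MHz mod fs = 29.45 MHz.
29.45 MHz > fs/2 = 20.5 MHz, folds to fs − 29.45 MHz = 11.55 MHz.
131.9 MHz mod fs = 8.9 MHz.
8.9 MHz ≤ fs/2 = 20.5 MHz, appears at 8.9 MHz.
18 MHz ≤ fs/2 = 20.5 MHz, passes unchanged.
32.1 MHz > fs/2 = 20.5 MHz, folds to fs − 32.1 MHz = 8.9 MHz.
32.1 MHz and 131.9 MHz both map to 8.9 MHz.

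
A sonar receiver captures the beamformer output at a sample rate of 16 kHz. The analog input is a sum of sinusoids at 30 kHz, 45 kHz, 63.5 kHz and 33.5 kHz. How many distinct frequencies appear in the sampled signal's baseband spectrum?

4

fs/2 = 8 kHz.
30 kHz mod fs = 14 kHz.
14 kHz > fs/2 = 8 kHz, folds to fs − 14 kHz = 2 kHz.
45 kHz mod fs = 13 kHz.
13 kHz > fs/2 = 8 kHz, folds to fs − 13 kHz = 3 kHz.
63.5 kHz mod fs = 15.5 kHz.
15.5 kHz > fs/2 = 8 kHz, folds to fs − 15.5 kHz = 0.5 kHz.
33.5 kHz mod fs = 1.5 kHz.
1.5 kHz ≤ fs/2 = 8 kHz, appears at 1.5 kHz.
Distinct values: {0.5 kHz, 1.5 kHz, 2 kHz, 3 kHz} → 4.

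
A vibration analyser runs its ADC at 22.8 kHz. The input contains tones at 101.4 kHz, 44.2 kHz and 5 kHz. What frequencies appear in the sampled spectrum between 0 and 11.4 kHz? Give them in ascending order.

1.4 kHz, 5 kHz, 10.2 kHz

fs/2 = 11.4 kHz.
101.4 kHz mod fs = 10.2 kHz.
10.2 kHz ≤ fs/2 = 11.4 kHz, appears at 10.2 kHz.
44.2 kHz mod fs = 21.4 kHz.
21.4 kHz > fs/2 = 11.4 kHz, folds to fs − 21.4 kHz = 1.4 kHz.
5 kHz ≤ fs/2 = 11.4 kHz, passes unchanged.
Distinct values: {1.4 kHz, 5 kHz, 10.2 kHz}.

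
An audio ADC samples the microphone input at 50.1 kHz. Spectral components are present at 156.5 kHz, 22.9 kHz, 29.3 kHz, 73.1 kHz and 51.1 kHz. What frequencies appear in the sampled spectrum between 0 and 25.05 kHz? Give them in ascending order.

fs/2 = 25.05 kHz.
156.5 kHz mod fs = 6.2 kHz.
6.2 kHz ≤ fs/2 = 25.05 kHz, appears at 6.2 kHz.
22.9 kHz ≤ fs/2 = 25.05 kHz, passes unchanged.
29.3 kHz > fs/2 = 25.05 kHz, folds to fs − 29.3 kHz = 20.8 kHz.
73.1 kHz mod fs = 23 kHz.
23 kHz ≤ fs/2 = 25.05 kHz, appears at 23 kHz.
51.1 kHz mod fs = 1 kHz.
1 kHz ≤ fs/2 = 25.05 kHz, appears at 1 kHz.
Distinct values: {1 kHz, 6.2 kHz, 20.8 kHz, 22.9 kHz, 23 kHz}.

1 kHz, 6.2 kHz, 20.8 kHz, 22.9 kHz, 23 kHz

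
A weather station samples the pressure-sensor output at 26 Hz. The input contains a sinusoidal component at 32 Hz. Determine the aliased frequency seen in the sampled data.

6 Hz

32 Hz mod fs = 6 Hz.
6 Hz ≤ fs/2 = 13 Hz, appears at 6 Hz.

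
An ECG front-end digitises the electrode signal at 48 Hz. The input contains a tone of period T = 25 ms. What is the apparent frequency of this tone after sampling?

8 Hz

T = 25 ms → f = 1/T = 40 Hz.
40 Hz > fs/2 = 24 Hz, folds to fs − 40 Hz = 8 Hz.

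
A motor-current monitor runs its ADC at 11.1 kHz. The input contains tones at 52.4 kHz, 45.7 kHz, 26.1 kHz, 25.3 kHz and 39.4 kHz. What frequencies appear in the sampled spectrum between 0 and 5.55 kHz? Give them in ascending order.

1.3 kHz, 3.1 kHz, 3.9 kHz, 5 kHz

fs/2 = 5.55 kHz.
52.4 kHz mod fs = 8 kHz.
8 kHz > fs/2 = 5.55 kHz, folds to fs − 8 kHz = 3.1 kHz.
45.7 kHz mod fs = 1.3 kHz.
1.3 kHz ≤ fs/2 = 5.55 kHz, appears at 1.3 kHz.
26.1 kHz mod fs = 3.9 kHz.
3.9 kHz ≤ fs/2 = 5.55 kHz, appears at 3.9 kHz.
25.3 kHz mod fs = 3.1 kHz.
3.1 kHz ≤ fs/2 = 5.55 kHz, appears at 3.1 kHz.
39.4 kHz mod fs = 6.1 kHz.
6.1 kHz > fs/2 = 5.55 kHz, folds to fs − 6.1 kHz = 5 kHz.
Distinct values: {1.3 kHz, 3.1 kHz, 3.9 kHz, 5 kHz}.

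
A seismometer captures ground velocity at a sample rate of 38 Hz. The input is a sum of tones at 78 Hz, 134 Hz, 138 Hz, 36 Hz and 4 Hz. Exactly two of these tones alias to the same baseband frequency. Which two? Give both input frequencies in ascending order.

fs/2 = 19 Hz.
78 Hz mod fs = 2 Hz.
2 Hz ≤ fs/2 = 19 Hz, appears at 2 Hz.
134 Hz mod fs = 20 Hz.
20 Hz > fs/2 = 19 Hz, folds to fs − 20 Hz = 18 Hz.
138 Hz mod fs = 24 Hz.
24 Hz > fs/2 = 19 Hz, folds to fs − 24 Hz = 14 Hz.
36 Hz > fs/2 = 19 Hz, folds to fs − 36 Hz = 2 Hz.
4 Hz ≤ fs/2 = 19 Hz, passes unchanged.
36 Hz and 78 Hz both map to 2 Hz.

36 Hz, 78 Hz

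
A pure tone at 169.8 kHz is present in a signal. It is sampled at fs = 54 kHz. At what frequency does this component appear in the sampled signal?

169.8 kHz mod fs = 7.8 kHz.
7.8 kHz ≤ fs/2 = 27 kHz, appears at 7.8 kHz.

7.8 kHz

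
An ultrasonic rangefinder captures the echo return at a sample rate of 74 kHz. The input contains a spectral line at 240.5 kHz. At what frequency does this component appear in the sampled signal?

18.5 kHz

240.5 kHz mod fs = 18.5 kHz.
18.5 kHz ≤ fs/2 = 37 kHz, appears at 18.5 kHz.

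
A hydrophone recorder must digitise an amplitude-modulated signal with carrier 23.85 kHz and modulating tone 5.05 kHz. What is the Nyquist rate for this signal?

AM sidebands sit at fc ± fm = 18.8 kHz and 28.9 kHz.
Highest-frequency component: 28.9 kHz.
Nyquist rate = 2 × 28.9 kHz = 57.8 kHz.

57.8 kHz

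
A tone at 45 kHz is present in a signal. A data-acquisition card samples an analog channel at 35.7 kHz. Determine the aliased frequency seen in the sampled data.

9.3 kHz

45 kHz mod fs = 9.3 kHz.
9.3 kHz ≤ fs/2 = 17.85 kHz, appears at 9.3 kHz.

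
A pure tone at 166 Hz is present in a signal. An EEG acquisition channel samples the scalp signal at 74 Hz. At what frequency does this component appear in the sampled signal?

18 Hz

166 Hz mod fs = 18 Hz.
18 Hz ≤ fs/2 = 37 Hz, appears at 18 Hz.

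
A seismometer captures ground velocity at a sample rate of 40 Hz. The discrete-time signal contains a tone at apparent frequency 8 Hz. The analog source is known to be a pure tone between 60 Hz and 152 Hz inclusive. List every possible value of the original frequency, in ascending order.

72 Hz, 88 Hz, 112 Hz, 128 Hz, 152 Hz

Frequencies that alias to 8 Hz are k·fs ± 8 Hz for integer k ≥ 0.
k=0: 8 Hz.
k=1: 32 Hz, 48 Hz.
k=2: 72 Hz, 88 Hz.
k=3: 112 Hz, 128 Hz.
k=4: 152 Hz, 168 Hz.
k=5: 192 Hz, 208 Hz.
Within [60 Hz, 152 Hz]: 72 Hz, 88 Hz, 112 Hz, 128 Hz, 152 Hz.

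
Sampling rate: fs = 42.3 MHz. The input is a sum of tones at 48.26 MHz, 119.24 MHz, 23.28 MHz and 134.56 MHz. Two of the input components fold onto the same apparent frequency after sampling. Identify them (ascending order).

fs/2 = 21.15 MHz.
48.26 MHz mod fs = 5.96 MHz.
5.96 MHz ≤ fs/2 = 21.15 MHz, appears at 5.96 MHz.
119.24 MHz mod fs = 34.64 MHz.
34.64 MHz > fs/2 = 21.15 MHz, folds to fs − 34.64 MHz = 7.66 MHz.
23.28 MHz > fs/2 = 21.15 MHz, folds to fs − 23.28 MHz = 19.02 MHz.
134.56 MHz mod fs = 7.66 MHz.
7.66 MHz ≤ fs/2 = 21.15 MHz, appears at 7.66 MHz.
119.24 MHz and 134.56 MHz both map to 7.66 MHz.

119.24 MHz, 134.56 MHz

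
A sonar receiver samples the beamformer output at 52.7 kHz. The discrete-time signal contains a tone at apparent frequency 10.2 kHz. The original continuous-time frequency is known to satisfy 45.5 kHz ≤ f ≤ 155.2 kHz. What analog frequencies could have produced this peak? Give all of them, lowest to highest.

62.9 kHz, 95.2 kHz, 115.6 kHz, 147.9 kHz

Frequencies that alias to 10.2 kHz are k·fs ± 10.2 kHz for integer k ≥ 0.
k=0: 10.2 kHz.
k=1: 42.5 kHz, 62.9 kHz.
k=2: 95.2 kHz, 115.6 kHz.
k=3: 147.9 kHz, 168.3 kHz.
k=4: 200.6 kHz, 221 kHz.
Within [45.5 kHz, 155.2 kHz]: 62.9 kHz, 95.2 kHz, 115.6 kHz, 147.9 kHz.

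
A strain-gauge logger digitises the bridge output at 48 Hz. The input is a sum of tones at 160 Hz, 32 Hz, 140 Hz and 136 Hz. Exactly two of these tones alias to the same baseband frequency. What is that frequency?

fs/2 = 24 Hz.
160 Hz mod fs = 16 Hz.
16 Hz ≤ fs/2 = 24 Hz, appears at 16 Hz.
32 Hz > fs/2 = 24 Hz, folds to fs − 32 Hz = 16 Hz.
140 Hz mod fs = 44 Hz.
44 Hz > fs/2 = 24 Hz, folds to fs − 44 Hz = 4 Hz.
136 Hz mod fs = 40 Hz.
40 Hz > fs/2 = 24 Hz, folds to fs − 40 Hz = 8 Hz.
32 Hz and 160 Hz both map to 16 Hz.

16 Hz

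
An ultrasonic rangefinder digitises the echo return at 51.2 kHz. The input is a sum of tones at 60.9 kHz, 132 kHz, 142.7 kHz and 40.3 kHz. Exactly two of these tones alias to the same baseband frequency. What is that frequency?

10.9 kHz

fs/2 = 25.6 kHz.
60.9 kHz mod fs = 9.7 kHz.
9.7 kHz ≤ fs/2 = 25.6 kHz, appears at 9.7 kHz.
132 kHz mod fs = 29.6 kHz.
29.6 kHz > fs/2 = 25.6 kHz, folds to fs − 29.6 kHz = 21.6 kHz.
142.7 kHz mod fs = 40.3 kHz.
40.3 kHz > fs/2 = 25.6 kHz, folds to fs − 40.3 kHz = 10.9 kHz.
40.3 kHz > fs/2 = 25.6 kHz, folds to fs − 40.3 kHz = 10.9 kHz.
40.3 kHz and 142.7 kHz both map to 10.9 kHz.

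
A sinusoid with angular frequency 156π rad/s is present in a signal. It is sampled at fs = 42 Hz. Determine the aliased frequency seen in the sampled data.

6 Hz

ω = 156π rad/s → f = ω/(2π) = 78 Hz.
78 Hz mod fs = 36 Hz.
36 Hz > fs/2 = 21 Hz, folds to fs − 36 Hz = 6 Hz.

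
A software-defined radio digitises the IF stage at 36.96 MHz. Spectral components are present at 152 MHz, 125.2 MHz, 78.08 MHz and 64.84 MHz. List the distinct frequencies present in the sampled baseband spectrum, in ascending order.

fs/2 = 18.48 MHz.
152 MHz mod fs = 4.16 MHz.
4.16 MHz ≤ fs/2 = 18.48 MHz, appears at 4.16 MHz.
125.2 MHz mod fs = 14.32 MHz.
14.32 MHz ≤ fs/2 = 18.48 MHz, appears at 14.32 MHz.
78.08 MHz mod fs = 4.16 MHz.
4.16 MHz ≤ fs/2 = 18.48 MHz, appears at 4.16 MHz.
64.84 MHz mod fs = 27.88 MHz.
27.88 MHz > fs/2 = 18.48 MHz, folds to fs − 27.88 MHz = 9.08 MHz.
Distinct values: {4.16 MHz, 9.08 MHz, 14.32 MHz}.

4.16 MHz, 9.08 MHz, 14.32 MHz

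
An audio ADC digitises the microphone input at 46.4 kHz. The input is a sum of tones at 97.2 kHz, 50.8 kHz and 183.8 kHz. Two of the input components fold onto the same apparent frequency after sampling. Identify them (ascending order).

fs/2 = 23.2 kHz.
97.2 kHz mod fs = 4.4 kHz.
4.4 kHz ≤ fs/2 = 23.2 kHz, appears at 4.4 kHz.
50.8 kHz mod fs = 4.4 kHz.
4.4 kHz ≤ fs/2 = 23.2 kHz, appears at 4.4 kHz.
183.8 kHz mod fs = 44.6 kHz.
44.6 kHz > fs/2 = 23.2 kHz, folds to fs − 44.6 kHz = 1.8 kHz.
50.8 kHz and 97.2 kHz both map to 4.4 kHz.

50.8 kHz, 97.2 kHz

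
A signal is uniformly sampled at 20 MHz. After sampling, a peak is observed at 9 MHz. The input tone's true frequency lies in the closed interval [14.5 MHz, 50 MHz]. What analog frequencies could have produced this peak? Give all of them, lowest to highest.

Frequencies that alias to 9 MHz are k·fs ± 9 MHz for integer k ≥ 0.
k=0: 9 MHz.
k=1: 11 MHz, 29 MHz.
k=2: 31 MHz, 49 MHz.
k=3: 51 MHz, 69 MHz.
Within [14.5 MHz, 50 MHz]: 29 MHz, 31 MHz, 49 MHz.

29 MHz, 31 MHz, 49 MHz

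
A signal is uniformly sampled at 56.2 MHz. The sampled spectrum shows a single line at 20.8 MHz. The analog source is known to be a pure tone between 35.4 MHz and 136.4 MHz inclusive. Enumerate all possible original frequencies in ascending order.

Frequencies that alias to 20.8 MHz are k·fs ± 20.8 MHz for integer k ≥ 0.
k=0: 20.8 MHz.
k=1: 35.4 MHz, 77 MHz.
k=2: 91.6 MHz, 133.2 MHz.
k=3: 147.8 MHz, 189.4 MHz.
Within [35.4 MHz, 136.4 MHz]: 35.4 MHz, 77 MHz, 91.6 MHz, 133.2 MHz.

35.4 MHz, 77 MHz, 91.6 MHz, 133.2 MHz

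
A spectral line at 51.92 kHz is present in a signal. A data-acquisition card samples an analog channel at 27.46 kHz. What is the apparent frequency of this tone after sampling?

3 kHz

51.92 kHz mod fs = 24.46 kHz.
24.46 kHz > fs/2 = 13.73 kHz, folds to fs − 24.46 kHz = 3 kHz.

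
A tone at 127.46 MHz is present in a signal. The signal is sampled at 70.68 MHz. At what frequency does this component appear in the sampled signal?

127.46 MHz mod fs = 56.78 MHz.
56.78 MHz > fs/2 = 35.34 MHz, folds to fs − 56.78 MHz = 13.9 MHz.

13.9 MHz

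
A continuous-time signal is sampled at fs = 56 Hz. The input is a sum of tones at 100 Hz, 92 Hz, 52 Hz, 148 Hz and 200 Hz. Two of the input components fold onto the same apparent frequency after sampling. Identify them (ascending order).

fs/2 = 28 Hz.
100 Hz mod fs = 44 Hz.
44 Hz > fs/2 = 28 Hz, folds to fs − 44 Hz = 12 Hz.
92 Hz mod fs = 36 Hz.
36 Hz > fs/2 = 28 Hz, folds to fs − 36 Hz = 20 Hz.
52 Hz > fs/2 = 28 Hz, folds to fs − 52 Hz = 4 Hz.
148 Hz mod fs = 36 Hz.
36 Hz > fs/2 = 28 Hz, folds to fs − 36 Hz = 20 Hz.
200 Hz mod fs = 32 Hz.
32 Hz > fs/2 = 28 Hz, folds to fs − 32 Hz = 24 Hz.
92 Hz and 148 Hz both map to 20 Hz.

92 Hz, 148 Hz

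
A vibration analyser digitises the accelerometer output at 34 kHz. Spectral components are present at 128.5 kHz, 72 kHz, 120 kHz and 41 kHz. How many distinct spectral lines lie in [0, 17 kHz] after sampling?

fs/2 = 17 kHz.
128.5 kHz mod fs = 26.5 kHz.
26.5 kHz > fs/2 = 17 kHz, folds to fs − 26.5 kHz = 7.5 kHz.
72 kHz mod fs = 4 kHz.
4 kHz ≤ fs/2 = 17 kHz, appears at 4 kHz.
120 kHz mod fs = 18 kHz.
18 kHz > fs/2 = 17 kHz, folds to fs − 18 kHz = 16 kHz.
41 kHz mod fs = 7 kHz.
7 kHz ≤ fs/2 = 17 kHz, appears at 7 kHz.
Distinct values: {4 kHz, 7 kHz, 7.5 kHz, 16 kHz} → 4.

4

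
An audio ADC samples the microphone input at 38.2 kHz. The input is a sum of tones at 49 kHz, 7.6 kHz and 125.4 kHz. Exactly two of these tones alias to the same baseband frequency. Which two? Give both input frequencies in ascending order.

49 kHz, 125.4 kHz

fs/2 = 19.1 kHz.
49 kHz mod fs = 10.8 kHz.
10.8 kHz ≤ fs/2 = 19.1 kHz, appears at 10.8 kHz.
7.6 kHz ≤ fs/2 = 19.1 kHz, passes unchanged.
125.4 kHz mod fs = 10.8 kHz.
10.8 kHz ≤ fs/2 = 19.1 kHz, appears at 10.8 kHz.
49 kHz and 125.4 kHz both map to 10.8 kHz.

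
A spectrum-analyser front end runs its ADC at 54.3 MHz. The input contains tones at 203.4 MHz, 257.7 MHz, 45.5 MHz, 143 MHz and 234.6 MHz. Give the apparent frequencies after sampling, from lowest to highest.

8.8 MHz, 13.8 MHz, 17.4 MHz, 19.9 MHz

fs/2 = 27.15 MHz.
203.4 MHz mod fs = 40.5 MHz.
40.5 MHz > fs/2 = 27.15 MHz, folds to fs − 40.5 MHz = 13.8 MHz.
257.7 MHz mod fs = 40.5 MHz.
40.5 MHz > fs/2 = 27.15 MHz, folds to fs − 40.5 MHz = 13.8 MHz.
45.5 MHz > fs/2 = 27.15 MHz, folds to fs − 45.5 MHz = 8.8 MHz.
143 MHz mod fs = 34.4 MHz.
34.4 MHz > fs/2 = 27.15 MHz, folds to fs − 34.4 MHz = 19.9 MHz.
234.6 MHz mod fs = 17.4 MHz.
17.4 MHz ≤ fs/2 = 27.15 MHz, appears at 17.4 MHz.
Distinct values: {8.8 MHz, 13.8 MHz, 17.4 MHz, 19.9 MHz}.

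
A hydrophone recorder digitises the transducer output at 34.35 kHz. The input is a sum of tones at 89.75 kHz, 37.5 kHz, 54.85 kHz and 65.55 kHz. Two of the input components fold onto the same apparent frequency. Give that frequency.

3.15 kHz

fs/2 = 17.175 kHz.
89.75 kHz mod fs = 21.05 kHz.
21.05 kHz > fs/2 = 17.175 kHz, folds to fs − 21.05 kHz = 13.3 kHz.
37.5 kHz mod fs = 3.15 kHz.
3.15 kHz ≤ fs/2 = 17.175 kHz, appears at 3.15 kHz.
54.85 kHz mod fs = 20.5 kHz.
20.5 kHz > fs/2 = 17.175 kHz, folds to fs − 20.5 kHz = 13.85 kHz.
65.55 kHz mod fs = 31.2 kHz.
31.2 kHz > fs/2 = 17.175 kHz, folds to fs − 31.2 kHz = 3.15 kHz.
37.5 kHz and 65.55 kHz both map to 3.15 kHz.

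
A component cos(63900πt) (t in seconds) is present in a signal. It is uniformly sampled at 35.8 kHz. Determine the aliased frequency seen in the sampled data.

ω = 63900π rad/s → f = ω/(2π) = 31950 Hz = 31.95 kHz.
31.95 kHz > fs/2 = 17.9 kHz, folds to fs − 31.95 kHz = 3.85 kHz.

3.85 kHz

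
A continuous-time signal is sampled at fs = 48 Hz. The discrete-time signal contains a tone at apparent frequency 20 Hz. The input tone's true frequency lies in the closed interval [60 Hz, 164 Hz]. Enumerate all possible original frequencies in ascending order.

68 Hz, 76 Hz, 116 Hz, 124 Hz, 164 Hz

Frequencies that alias to 20 Hz are k·fs ± 20 Hz for integer k ≥ 0.
k=0: 20 Hz.
k=1: 28 Hz, 68 Hz.
k=2: 76 Hz, 116 Hz.
k=3: 124 Hz, 164 Hz.
k=4: 172 Hz, 212 Hz.
Within [60 Hz, 164 Hz]: 68 Hz, 76 Hz, 116 Hz, 124 Hz, 164 Hz.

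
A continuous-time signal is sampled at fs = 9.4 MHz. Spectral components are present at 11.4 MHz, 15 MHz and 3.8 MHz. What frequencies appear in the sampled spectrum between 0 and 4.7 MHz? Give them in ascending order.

2 MHz, 3.8 MHz

fs/2 = 4.7 MHz.
11.4 MHz mod fs = 2 MHz.
2 MHz ≤ fs/2 = 4.7 MHz, appears at 2 MHz.
15 MHz mod fs = 5.6 MHz.
5.6 MHz > fs/2 = 4.7 MHz, folds to fs − 5.6 MHz = 3.8 MHz.
3.8 MHz ≤ fs/2 = 4.7 MHz, passes unchanged.
Distinct values: {2 MHz, 3.8 MHz}.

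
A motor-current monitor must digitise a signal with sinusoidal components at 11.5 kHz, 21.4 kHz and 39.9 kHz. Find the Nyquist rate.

79.8 kHz

Highest-frequency component: 39.9 kHz.
Nyquist rate = 2 × 39.9 kHz = 79.8 kHz.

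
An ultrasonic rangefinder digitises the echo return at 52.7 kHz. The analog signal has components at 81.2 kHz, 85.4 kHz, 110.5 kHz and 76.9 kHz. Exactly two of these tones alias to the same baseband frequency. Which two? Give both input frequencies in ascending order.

76.9 kHz, 81.2 kHz

fs/2 = 26.35 kHz.
81.2 kHz mod fs = 28.5 kHz.
28.5 kHz > fs/2 = 26.35 kHz, folds to fs − 28.5 kHz = 24.2 kHz.
85.4 kHz mod fs = 32.7 kHz.
32.7 kHz > fs/2 = 26.35 kHz, folds to fs − 32.7 kHz = 20 kHz.
110.5 kHz mod fs = 5.1 kHz.
5.1 kHz ≤ fs/2 = 26.35 kHz, appears at 5.1 kHz.
76.9 kHz mod fs = 24.2 kHz.
24.2 kHz ≤ fs/2 = 26.35 kHz, appears at 24.2 kHz.
76.9 kHz and 81.2 kHz both map to 24.2 kHz.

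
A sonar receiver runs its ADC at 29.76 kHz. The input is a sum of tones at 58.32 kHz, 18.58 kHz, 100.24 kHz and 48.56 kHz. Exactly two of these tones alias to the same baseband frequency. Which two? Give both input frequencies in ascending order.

fs/2 = 14.88 kHz.
58.32 kHz mod fs = 28.56 kHz.
28.56 kHz > fs/2 = 14.88 kHz, folds to fs − 28.56 kHz = 1.2 kHz.
18.58 kHz > fs/2 = 14.88 kHz, folds to fs − 18.58 kHz = 11.18 kHz.
100.24 kHz mod fs = 10.96 kHz.
10.96 kHz ≤ fs/2 = 14.88 kHz, appears at 10.96 kHz.
48.56 kHz mod fs = 18.8 kHz.
18.8 kHz > fs/2 = 14.88 kHz, folds to fs − 18.8 kHz = 10.96 kHz.
48.56 kHz and 100.24 kHz both map to 10.96 kHz.

48.56 kHz, 100.24 kHz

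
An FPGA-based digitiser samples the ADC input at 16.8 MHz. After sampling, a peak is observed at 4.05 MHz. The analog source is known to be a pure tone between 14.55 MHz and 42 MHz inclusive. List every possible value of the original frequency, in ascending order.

20.85 MHz, 29.55 MHz, 37.65 MHz

Frequencies that alias to 4.05 MHz are k·fs ± 4.05 MHz for integer k ≥ 0.
k=0: 4.05 MHz.
k=1: 12.75 MHz, 20.85 MHz.
k=2: 29.55 MHz, 37.65 MHz.
k=3: 46.35 MHz, 54.45 MHz.
Within [14.55 MHz, 42 MHz]: 20.85 MHz, 29.55 MHz, 37.65 MHz.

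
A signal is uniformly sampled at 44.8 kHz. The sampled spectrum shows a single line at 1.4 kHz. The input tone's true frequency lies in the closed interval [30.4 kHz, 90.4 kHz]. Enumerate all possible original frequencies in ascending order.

Frequencies that alias to 1.4 kHz are k·fs ± 1.4 kHz for integer k ≥ 0.
k=0: 1.4 kHz.
k=1: 43.4 kHz, 46.2 kHz.
k=2: 88.2 kHz, 91 kHz.
k=3: 133 kHz, 135.8 kHz.
Within [30.4 kHz, 90.4 kHz]: 43.4 kHz, 46.2 kHz, 88.2 kHz.

43.4 kHz, 46.2 kHz, 88.2 kHz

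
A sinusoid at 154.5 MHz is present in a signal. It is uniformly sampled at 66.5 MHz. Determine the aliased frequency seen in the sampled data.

154.5 MHz mod fs = 21.5 MHz.
21.5 MHz ≤ fs/2 = 33.25 MHz, appears at 21.5 MHz.

21.5 MHz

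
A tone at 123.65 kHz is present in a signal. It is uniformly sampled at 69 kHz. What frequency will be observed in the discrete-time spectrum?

14.35 kHz

123.65 kHz mod fs = 54.65 kHz.
54.65 kHz > fs/2 = 34.5 kHz, folds to fs − 54.65 kHz = 14.35 kHz.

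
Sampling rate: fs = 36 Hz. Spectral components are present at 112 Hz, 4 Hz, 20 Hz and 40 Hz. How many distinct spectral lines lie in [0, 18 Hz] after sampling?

fs/2 = 18 Hz.
112 Hz mod fs = 4 Hz.
4 Hz ≤ fs/2 = 18 Hz, appears at 4 Hz.
4 Hz ≤ fs/2 = 18 Hz, passes unchanged.
20 Hz > fs/2 = 18 Hz, folds to fs − 20 Hz = 16 Hz.
40 Hz mod fs = 4 Hz.
4 Hz ≤ fs/2 = 18 Hz, appears at 4 Hz.
Distinct values: {4 Hz, 16 Hz} → 2.

2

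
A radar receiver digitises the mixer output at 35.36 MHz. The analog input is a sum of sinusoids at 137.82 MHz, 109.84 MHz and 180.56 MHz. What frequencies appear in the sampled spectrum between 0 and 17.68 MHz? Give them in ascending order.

3.62 MHz, 3.76 MHz

fs/2 = 17.68 MHz.
137.82 MHz mod fs = 31.74 MHz.
31.74 MHz > fs/2 = 17.68 MHz, folds to fs − 31.74 MHz = 3.62 MHz.
109.84 MHz mod fs = 3.76 MHz.
3.76 MHz ≤ fs/2 = 17.68 MHz, appears at 3.76 MHz.
180.56 MHz mod fs = 3.76 MHz.
3.76 MHz ≤ fs/2 = 17.68 MHz, appears at 3.76 MHz.
Distinct values: {3.62 MHz, 3.76 MHz}.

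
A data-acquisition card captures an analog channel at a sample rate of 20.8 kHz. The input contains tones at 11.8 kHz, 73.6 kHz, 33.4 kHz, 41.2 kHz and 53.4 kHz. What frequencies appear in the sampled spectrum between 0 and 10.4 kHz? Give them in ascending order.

fs/2 = 10.4 kHz.
11.8 kHz > fs/2 = 10.4 kHz, folds to fs − 11.8 kHz = 9 kHz.
73.6 kHz mod fs = 11.2 kHz.
11.2 kHz > fs/2 = 10.4 kHz, folds to fs − 11.2 kHz = 9.6 kHz.
33.4 kHz mod fs = 12.6 kHz.
12.6 kHz > fs/2 = 10.4 kHz, folds to fs − 12.6 kHz = 8.2 kHz.
41.2 kHz mod fs = 20.4 kHz.
20.4 kHz > fs/2 = 10.4 kHz, folds to fs − 20.4 kHz = 0.4 kHz.
53.4 kHz mod fs = 11.8 kHz.
11.8 kHz > fs/2 = 10.4 kHz, folds to fs − 11.8 kHz = 9 kHz.
Distinct values: {0.4 kHz, 8.2 kHz, 9 kHz, 9.6 kHz}.

0.4 kHz, 8.2 kHz, 9 kHz, 9.6 kHz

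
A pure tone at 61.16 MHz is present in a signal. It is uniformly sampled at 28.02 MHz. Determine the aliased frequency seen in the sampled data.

5.12 MHz

61.16 MHz mod fs = 5.12 MHz.
5.12 MHz ≤ fs/2 = 14.01 MHz, appears at 5.12 MHz.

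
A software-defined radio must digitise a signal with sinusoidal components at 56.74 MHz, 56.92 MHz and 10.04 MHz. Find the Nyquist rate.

113.84 MHz

Highest-frequency component: 56.92 MHz.
Nyquist rate = 2 × 56.92 MHz = 113.84 MHz.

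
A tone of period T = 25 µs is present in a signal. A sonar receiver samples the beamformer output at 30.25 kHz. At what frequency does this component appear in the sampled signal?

T = 25 µs → f = 1/T = 40 kHz.
40 kHz mod fs = 9.75 kHz.
9.75 kHz ≤ fs/2 = 15.125 kHz, appears at 9.75 kHz.

9.75 kHz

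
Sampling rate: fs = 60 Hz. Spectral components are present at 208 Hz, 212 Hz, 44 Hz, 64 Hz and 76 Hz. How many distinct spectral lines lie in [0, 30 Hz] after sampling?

3

fs/2 = 30 Hz.
208 Hz mod fs = 28 Hz.
28 Hz ≤ fs/2 = 30 Hz, appears at 28 Hz.
212 Hz mod fs = 32 Hz.
32 Hz > fs/2 = 30 Hz, folds to fs − 32 Hz = 28 Hz.
44 Hz > fs/2 = 30 Hz, folds to fs − 44 Hz = 16 Hz.
64 Hz mod fs = 4 Hz.
4 Hz ≤ fs/2 = 30 Hz, appears at 4 Hz.
76 Hz mod fs = 16 Hz.
16 Hz ≤ fs/2 = 30 Hz, appears at 16 Hz.
Distinct values: {4 Hz, 16 Hz, 28 Hz} → 3.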